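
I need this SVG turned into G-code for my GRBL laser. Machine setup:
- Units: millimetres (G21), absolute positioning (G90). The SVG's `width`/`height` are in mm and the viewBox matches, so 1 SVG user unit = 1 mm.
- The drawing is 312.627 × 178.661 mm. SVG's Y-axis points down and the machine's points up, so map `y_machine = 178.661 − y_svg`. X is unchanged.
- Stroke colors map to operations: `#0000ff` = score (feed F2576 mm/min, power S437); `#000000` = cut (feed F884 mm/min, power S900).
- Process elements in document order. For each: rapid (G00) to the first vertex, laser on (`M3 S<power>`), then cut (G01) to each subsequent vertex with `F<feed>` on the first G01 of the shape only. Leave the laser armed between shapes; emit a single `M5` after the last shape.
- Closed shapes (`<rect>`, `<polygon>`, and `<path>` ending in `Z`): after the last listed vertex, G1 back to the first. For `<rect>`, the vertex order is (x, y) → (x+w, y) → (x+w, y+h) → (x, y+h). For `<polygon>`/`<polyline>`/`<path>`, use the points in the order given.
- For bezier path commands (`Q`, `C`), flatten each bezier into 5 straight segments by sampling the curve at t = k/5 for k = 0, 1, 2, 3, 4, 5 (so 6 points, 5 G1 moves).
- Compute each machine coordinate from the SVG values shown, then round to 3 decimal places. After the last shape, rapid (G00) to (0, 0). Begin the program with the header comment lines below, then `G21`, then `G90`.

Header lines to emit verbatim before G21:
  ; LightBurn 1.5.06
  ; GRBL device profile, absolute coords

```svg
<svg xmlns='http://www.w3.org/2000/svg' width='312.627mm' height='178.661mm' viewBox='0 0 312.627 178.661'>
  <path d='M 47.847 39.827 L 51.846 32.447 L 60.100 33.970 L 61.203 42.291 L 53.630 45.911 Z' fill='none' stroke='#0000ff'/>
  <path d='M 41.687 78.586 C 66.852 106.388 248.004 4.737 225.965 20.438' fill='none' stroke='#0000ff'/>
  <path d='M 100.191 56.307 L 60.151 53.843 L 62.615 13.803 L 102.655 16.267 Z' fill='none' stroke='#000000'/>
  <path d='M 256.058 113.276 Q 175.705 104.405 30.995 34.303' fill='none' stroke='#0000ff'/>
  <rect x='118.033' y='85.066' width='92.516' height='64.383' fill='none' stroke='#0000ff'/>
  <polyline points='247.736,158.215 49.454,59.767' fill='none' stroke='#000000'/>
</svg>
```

; LightBurn 1.5.06
; GRBL device profile, absolute coords
G21
G90
G00 X47.847 Y138.834
M3 S437
G01 X51.846 Y146.214 F2576
G01 X60.100 Y144.691
G01 X61.203 Y136.370
G01 X53.630 Y132.750
G01 X47.847 Y138.834
G00 X41.687 Y100.075
M3 S437
G01 X72.631 Y96.954 F2576
G01 X123.771 Y113.055
G01 X177.868 Y136.531
G01 X217.679 Y155.536
G01 X225.965 Y158.223
G00 X100.191 Y122.354
M3 S900
G01 X60.151 Y124.818 F884
G01 X62.615 Y164.858
G01 X102.655 Y162.394
G01 X100.191 Y122.354
G00 X256.058 Y65.385
M3 S437
G01 X221.343 Y71.383 F2576
G01 X181.478 Y82.279
G01 X136.466 Y98.073
G01 X86.305 Y118.766
G01 X30.995 Y144.358
G00 X118.033 Y93.595
M3 S437
G01 X210.549 Y93.595 F2576
G01 X210.549 Y29.212
G01 X118.033 Y29.212
G01 X118.033 Y93.595
G00 X247.736 Y20.446
M3 S900
G01 X49.454 Y118.894 F884
M5
G00 X0.000 Y0.000

Since the viewBox matches the mm dimensions, user units are millimetres directly. The only transform is the Y-flip y_m = 178.661 − y_svg.

Shape 1 is a regular polygon drawn with `<path>`. Its stroke #0000ff means score at S437, F2576. After flipping Y the toolpath is (47.847,138.834) → (51.846,146.214) → (60.100,144.691) → (61.203,136.370) → (53.630,132.750) → (47.847,138.834), returning to the start.

Shape 2 is a cubic bezier drawn with `<path>`. Its stroke #0000ff means score at S437, F2576. After flipping Y the toolpath is (41.687,100.075) → (72.631,96.954) → (123.771,113.055) → (177.868,136.531) → (217.679,155.536) → (225.965,158.223).

Shape 3 is a regular polygon drawn with `<path>`. Its stroke #000000 means cut at S900, F884. After flipping Y the toolpath is (100.191,122.354) → (60.151,124.818) → (62.615,164.858) → (102.655,162.394) → (100.191,122.354), returning to the start.

Shape 4 is a quadratic bezier drawn with `<path>`. Its stroke #0000ff means score at S437, F2576. After flipping Y the toolpath is (256.058,65.385) → (221.343,71.383) → (181.478,82.279) → (136.466,98.073) → (86.305,118.766) → (30.995,144.358).

Shape 5 is a rectangle drawn with `<rect>`. Its stroke #0000ff means score at S437, F2576. After flipping Y the toolpath is (118.033,93.595) → (210.549,93.595) → (210.549,29.212) → (118.033,29.212) → (118.033,93.595), returning to the start.

Shape 6 is a line segment drawn with `<polyline>`. Its stroke #000000 means cut at S900, F884. After flipping Y the toolpath is (247.736,20.446) → (49.454,118.894).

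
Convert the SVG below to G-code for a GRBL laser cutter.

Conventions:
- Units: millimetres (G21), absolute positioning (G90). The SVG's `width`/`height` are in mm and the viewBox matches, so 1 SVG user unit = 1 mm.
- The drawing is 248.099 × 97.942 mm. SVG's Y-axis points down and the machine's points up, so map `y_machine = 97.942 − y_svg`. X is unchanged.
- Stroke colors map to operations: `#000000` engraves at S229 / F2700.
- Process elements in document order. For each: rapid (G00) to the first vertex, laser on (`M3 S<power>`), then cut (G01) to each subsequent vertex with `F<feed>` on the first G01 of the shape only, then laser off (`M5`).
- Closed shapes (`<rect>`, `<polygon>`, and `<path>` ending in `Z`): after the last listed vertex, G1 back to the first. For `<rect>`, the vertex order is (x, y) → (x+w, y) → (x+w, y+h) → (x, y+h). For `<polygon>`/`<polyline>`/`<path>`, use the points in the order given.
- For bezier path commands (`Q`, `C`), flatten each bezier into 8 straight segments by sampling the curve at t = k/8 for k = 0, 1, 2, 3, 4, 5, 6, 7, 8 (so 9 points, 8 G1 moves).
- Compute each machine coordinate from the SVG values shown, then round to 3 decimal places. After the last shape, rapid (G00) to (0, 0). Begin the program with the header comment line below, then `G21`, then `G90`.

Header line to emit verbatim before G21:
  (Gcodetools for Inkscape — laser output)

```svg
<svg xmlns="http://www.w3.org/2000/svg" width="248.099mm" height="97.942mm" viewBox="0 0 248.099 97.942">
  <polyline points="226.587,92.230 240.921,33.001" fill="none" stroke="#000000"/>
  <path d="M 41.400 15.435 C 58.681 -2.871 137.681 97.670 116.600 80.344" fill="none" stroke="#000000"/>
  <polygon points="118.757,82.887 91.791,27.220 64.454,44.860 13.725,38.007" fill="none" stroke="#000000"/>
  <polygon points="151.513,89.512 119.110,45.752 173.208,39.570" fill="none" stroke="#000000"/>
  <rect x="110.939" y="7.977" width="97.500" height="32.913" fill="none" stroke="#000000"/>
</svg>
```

Since the viewBox matches the mm dimensions, user units are millimetres directly. The only transform is the Y-flip y_m = 97.942 − y_svg.

Shape 1 is a line segment drawn with `<polyline>`. Its stroke #000000 means engrave at S229, F2700. After flipping Y the toolpath is (226.587,5.712) → (240.921,64.941).

Shape 2 is a cubic bezier drawn with `<path>`. Its stroke #000000 means engrave at S229, F2700. After flipping Y the toolpath is (41.400,82.507) → (50.457,84.263) → (63.405,77.651) → (78.346,65.446) → (93.386,50.420) → (106.627,35.348) → (116.174,23.005) → (120.130,16.163) → (116.600,17.598).

Shape 3 is a closed polygon drawn with `<polygon>`. Its stroke #000000 means engrave at S229, F2700. After flipping Y the toolpath is (118.757,15.055) → (91.791,70.722) → (64.454,53.082) → (13.725,59.935) → (118.757,15.055), returning to the start.

Shape 4 is a regular polygon drawn with `<polygon>`. Its stroke #000000 means engrave at S229, F2700. After flipping Y the toolpath is (151.513,8.430) → (119.110,52.190) → (173.208,58.372) → (151.513,8.430), returning to the start.

Shape 5 is a rectangle drawn with `<rect>`. Its stroke #000000 means engrave at S229, F2700. After flipping Y the toolpath is (110.939,89.965) → (208.439,89.965) → (208.439,57.052) → (110.939,57.052) → (110.939,89.965), returning to the start.

(Gcodetools for Inkscape — laser output)
G21
G90
G00 X226.587 Y5.712
M3 S229
G01 X240.921 Y64.941 F2700
M5
G00 X41.400 Y82.507
M3 S229
G01 X50.457 Y84.263 F2700
G01 X63.405 Y77.651
G01 X78.346 Y65.446
G01 X93.386 Y50.420
G01 X106.627 Y35.348
G01 X116.174 Y23.005
G01 X120.130 Y16.163
G01 X116.600 Y17.598
M5
G00 X118.757 Y15.055
M3 S229
G01 X91.791 Y70.722 F2700
G01 X64.454 Y53.082
G01 X13.725 Y59.935
G01 X118.757 Y15.055
M5
G00 X151.513 Y8.430
M3 S229
G01 X119.110 Y52.190 F2700
G01 X173.208 Y58.372
G01 X151.513 Y8.430
M5
G00 X110.939 Y89.965
M3 S229
G01 X208.439 Y89.965 F2700
G01 X208.439 Y57.052
G01 X110.939 Y57.052
G01 X110.939 Y89.965
M5
G00 X0.000 Y0.000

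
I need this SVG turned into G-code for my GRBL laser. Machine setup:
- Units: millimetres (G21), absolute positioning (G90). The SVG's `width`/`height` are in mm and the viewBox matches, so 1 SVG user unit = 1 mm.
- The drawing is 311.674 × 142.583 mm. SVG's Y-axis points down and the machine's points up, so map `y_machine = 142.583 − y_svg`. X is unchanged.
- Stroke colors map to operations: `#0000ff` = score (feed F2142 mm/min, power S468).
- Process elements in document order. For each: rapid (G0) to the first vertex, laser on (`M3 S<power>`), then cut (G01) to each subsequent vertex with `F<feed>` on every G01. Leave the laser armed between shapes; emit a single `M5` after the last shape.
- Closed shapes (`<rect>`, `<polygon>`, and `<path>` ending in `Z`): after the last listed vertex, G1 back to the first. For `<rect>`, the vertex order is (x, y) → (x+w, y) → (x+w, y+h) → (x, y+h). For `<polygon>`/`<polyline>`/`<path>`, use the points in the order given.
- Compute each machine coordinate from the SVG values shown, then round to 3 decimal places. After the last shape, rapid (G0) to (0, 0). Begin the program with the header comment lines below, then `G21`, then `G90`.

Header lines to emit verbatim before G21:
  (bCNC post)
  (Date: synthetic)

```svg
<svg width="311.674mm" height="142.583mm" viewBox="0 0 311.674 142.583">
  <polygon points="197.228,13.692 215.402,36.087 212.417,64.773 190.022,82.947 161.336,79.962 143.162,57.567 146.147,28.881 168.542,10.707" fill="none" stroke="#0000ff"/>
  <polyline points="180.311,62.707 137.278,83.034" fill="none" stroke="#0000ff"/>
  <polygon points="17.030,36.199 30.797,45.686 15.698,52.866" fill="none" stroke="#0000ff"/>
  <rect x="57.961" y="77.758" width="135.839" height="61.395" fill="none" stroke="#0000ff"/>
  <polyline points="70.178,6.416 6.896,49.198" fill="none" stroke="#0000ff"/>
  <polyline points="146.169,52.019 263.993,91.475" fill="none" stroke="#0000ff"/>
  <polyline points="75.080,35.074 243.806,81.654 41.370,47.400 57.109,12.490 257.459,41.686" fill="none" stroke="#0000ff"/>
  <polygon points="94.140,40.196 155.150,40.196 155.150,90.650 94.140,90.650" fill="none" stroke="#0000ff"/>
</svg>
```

(bCNC post)
(Date: synthetic)
G21
G90
G0 X197.228 Y128.891
M3 S468
G01 X215.402 Y106.496 F2142
G01 X212.417 Y77.810 F2142
G01 X190.022 Y59.636 F2142
G01 X161.336 Y62.621 F2142
G01 X143.162 Y85.016 F2142
G01 X146.147 Y113.702 F2142
G01 X168.542 Y131.876 F2142
G01 X197.228 Y128.891 F2142
G0 X180.311 Y79.876
M3 S468
G01 X137.278 Y59.549 F2142
G0 X17.030 Y106.384
M3 S468
G01 X30.797 Y96.897 F2142
G01 X15.698 Y89.717 F2142
G01 X17.030 Y106.384 F2142
G0 X57.961 Y64.825
M3 S468
G01 X193.800 Y64.825 F2142
G01 X193.800 Y3.430 F2142
G01 X57.961 Y3.430 F2142
G01 X57.961 Y64.825 F2142
G0 X70.178 Y136.167
M3 S468
G01 X6.896 Y93.385 F2142
G0 X146.169 Y90.564
M3 S468
G01 X263.993 Y51.108 F2142
G0 X75.080 Y107.509
M3 S468
G01 X243.806 Y60.929 F2142
G01 X41.370 Y95.183 F2142
G01 X57.109 Y130.093 F2142
G01 X257.459 Y100.897 F2142
G0 X94.140 Y102.387
M3 S468
G01 X155.150 Y102.387 F2142
G01 X155.150 Y51.933 F2142
G01 X94.140 Y51.933 F2142
G01 X94.140 Y102.387 F2142
M5
G0 X0.000 Y0.000

1 u = 1 mm; y_m = 142.583 − y.

[1] `<polygon>` regular polygon, #0000ff→score S468 F2142: (197.228,128.891) → (215.402,106.496) → (212.417,77.810) → (190.022,59.636) → (161.336,62.621) → (143.162,85.016) → (146.147,113.702) → (168.542,131.876) → (197.228,128.891) (closed)

[2] `<polyline>` line segment, #0000ff→score S468 F2142: (180.311,79.876) → (137.278,59.549)

[3] `<polygon>` regular polygon, #0000ff→score S468 F2142: (17.030,106.384) → (30.797,96.897) → (15.698,89.717) → (17.030,106.384) (closed)

[4] `<rect>` rectangle, #0000ff→score S468 F2142: (57.961,64.825) → (193.800,64.825) → (193.800,3.430) → (57.961,3.430) → (57.961,64.825) (closed)

[5] `<polyline>` line segment, #0000ff→score S468 F2142: (70.178,136.167) → (6.896,93.385)

[6] `<polyline>` line segment, #0000ff→score S468 F2142: (146.169,90.564) → (263.993,51.108)

[7] `<polyline>` open polyline, #0000ff→score S468 F2142: (75.080,107.509) → (243.806,60.929) → (41.370,95.183) → (57.109,130.093) → (257.459,100.897)

[8] `<polygon>` rectangle, #0000ff→score S468 F2142: (94.140,102.387) → (155.150,102.387) → (155.150,51.933) → (94.140,51.933) → (94.140,102.387) (closed)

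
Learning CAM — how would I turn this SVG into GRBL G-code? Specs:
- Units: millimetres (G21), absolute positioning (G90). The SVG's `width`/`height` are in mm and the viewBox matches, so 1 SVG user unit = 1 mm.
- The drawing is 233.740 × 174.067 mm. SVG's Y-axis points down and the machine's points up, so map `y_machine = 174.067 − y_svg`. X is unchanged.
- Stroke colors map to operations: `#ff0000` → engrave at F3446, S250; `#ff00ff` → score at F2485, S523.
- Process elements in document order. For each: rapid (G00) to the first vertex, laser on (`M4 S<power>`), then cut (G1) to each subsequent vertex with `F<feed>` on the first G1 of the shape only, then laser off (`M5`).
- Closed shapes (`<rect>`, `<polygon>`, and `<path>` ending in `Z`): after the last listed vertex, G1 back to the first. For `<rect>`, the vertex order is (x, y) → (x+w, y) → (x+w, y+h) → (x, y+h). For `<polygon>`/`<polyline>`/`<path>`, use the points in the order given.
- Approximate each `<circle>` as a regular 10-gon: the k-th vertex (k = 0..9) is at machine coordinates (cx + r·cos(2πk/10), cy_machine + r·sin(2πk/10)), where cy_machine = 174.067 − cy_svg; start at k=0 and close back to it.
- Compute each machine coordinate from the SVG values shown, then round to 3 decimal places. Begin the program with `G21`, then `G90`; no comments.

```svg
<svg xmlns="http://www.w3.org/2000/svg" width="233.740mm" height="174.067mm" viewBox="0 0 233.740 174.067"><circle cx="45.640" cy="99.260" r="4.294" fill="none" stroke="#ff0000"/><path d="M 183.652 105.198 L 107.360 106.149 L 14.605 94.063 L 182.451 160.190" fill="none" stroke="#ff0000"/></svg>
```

G21
G90
G00 X49.934 Y74.807
M4 S250
G1 X49.114 Y77.331 F3446
G1 X46.967 Y78.891
G1 X44.313 Y78.891
G1 X42.166 Y77.331
G1 X41.346 Y74.807
G1 X42.166 Y72.283
G1 X44.313 Y70.723
G1 X46.967 Y70.723
G1 X49.114 Y72.283
G1 X49.934 Y74.807
M5
G00 X183.652 Y68.869
M4 S250
G1 X107.360 Y67.918 F3446
G1 X14.605 Y80.004
G1 X182.451 Y13.877
M5

Since the viewBox matches the mm dimensions, user units are millimetres directly. The only transform is the Y-flip y_m = 174.067 − y_svg.

Shape 1 is a circle drawn with `<circle>`. Its stroke #ff0000 means engrave at S250, F3446. After flipping Y the toolpath is (49.934,74.807) → (49.114,77.331) → (46.967,78.891) → (44.313,78.891) → (42.166,77.331) → (41.346,74.807) → (42.166,72.283) → (44.313,70.723) → (46.967,70.723) → (49.114,72.283) → (49.934,74.807), returning to the start.

Shape 2 is a open polyline drawn with `<path>`. Its stroke #ff0000 means engrave at S250, F3446. After flipping Y the toolpath is (183.652,68.869) → (107.360,67.918) → (14.605,80.004) → (182.451,13.877).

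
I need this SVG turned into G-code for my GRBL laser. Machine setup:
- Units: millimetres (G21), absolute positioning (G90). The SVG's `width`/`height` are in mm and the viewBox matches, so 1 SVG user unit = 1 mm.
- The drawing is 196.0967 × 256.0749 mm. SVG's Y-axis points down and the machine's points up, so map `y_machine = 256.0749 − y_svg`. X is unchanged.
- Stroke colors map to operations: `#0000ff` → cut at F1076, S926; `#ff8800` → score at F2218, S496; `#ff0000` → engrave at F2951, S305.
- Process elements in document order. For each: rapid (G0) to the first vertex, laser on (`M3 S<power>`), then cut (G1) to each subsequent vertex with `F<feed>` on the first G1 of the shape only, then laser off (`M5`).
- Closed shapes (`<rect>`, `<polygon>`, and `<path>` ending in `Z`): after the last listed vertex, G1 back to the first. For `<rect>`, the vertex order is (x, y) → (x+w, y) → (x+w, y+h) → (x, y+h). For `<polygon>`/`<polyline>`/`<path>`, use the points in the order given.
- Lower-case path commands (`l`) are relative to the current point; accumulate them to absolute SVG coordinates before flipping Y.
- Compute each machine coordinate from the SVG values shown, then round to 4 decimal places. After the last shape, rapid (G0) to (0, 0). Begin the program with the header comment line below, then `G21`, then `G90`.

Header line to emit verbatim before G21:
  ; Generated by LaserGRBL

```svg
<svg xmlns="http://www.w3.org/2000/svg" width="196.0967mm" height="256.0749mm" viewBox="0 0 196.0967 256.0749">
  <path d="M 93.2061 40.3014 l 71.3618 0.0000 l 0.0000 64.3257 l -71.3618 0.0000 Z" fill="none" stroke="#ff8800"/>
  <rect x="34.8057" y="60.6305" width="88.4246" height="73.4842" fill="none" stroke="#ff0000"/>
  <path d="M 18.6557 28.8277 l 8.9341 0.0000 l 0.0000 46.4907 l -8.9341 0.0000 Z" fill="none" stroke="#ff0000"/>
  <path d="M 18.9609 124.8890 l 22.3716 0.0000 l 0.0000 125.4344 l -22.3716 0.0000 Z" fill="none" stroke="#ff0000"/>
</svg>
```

; Generated by LaserGRBL
G21
G90
G0 X93.2061 Y215.7735
M3 S496
G1 X164.5679 Y215.7735 F2218
G1 X164.5679 Y151.4478
G1 X93.2061 Y151.4478
G1 X93.2061 Y215.7735
M5
G0 X34.8057 Y195.4444
M3 S305
G1 X123.2303 Y195.4444 F2951
G1 X123.2303 Y121.9602
G1 X34.8057 Y121.9602
G1 X34.8057 Y195.4444
M5
G0 X18.6557 Y227.2472
M3 S305
G1 X27.5898 Y227.2472 F2951
G1 X27.5898 Y180.7565
G1 X18.6557 Y180.7565
G1 X18.6557 Y227.2472
M5
G0 X18.9609 Y131.1859
M3 S305
G1 X41.3325 Y131.1859 F2951
G1 X41.3325 Y5.7515
G1 X18.9609 Y5.7515
G1 X18.9609 Y131.1859
M5
G0 X0.0000 Y0.0000

viewBox `0 0 196.0967 256.0749` with mm width/height → 1 unit = 1 mm. Flip: y_m = 256.0749 − y_svg.

**Shape 1** — `<path>` rectangle, stroke `#ff8800` → score (S496, F2218). Machine vertices: (93.2061,215.7735) → (164.5679,215.7735) → (164.5679,151.4478) → (93.2061,151.4478) → (93.2061,215.7735). Closed: final G1 returns to the first vertex.

**Shape 2** — `<rect>` rectangle, stroke `#ff0000` → engrave (S305, F2951). Machine vertices: (34.8057,195.4444) → (123.2303,195.4444) → (123.2303,121.9602) → (34.8057,121.9602) → (34.8057,195.4444). Closed: final G1 returns to the first vertex.

**Shape 3** — `<path>` rectangle, stroke `#ff0000` → engrave (S305, F2951). Machine vertices: (18.6557,227.2472) → (27.5898,227.2472) → (27.5898,180.7565) → (18.6557,180.7565) → (18.6557,227.2472). Closed: final G1 returns to the first vertex.

**Shape 4** — `<path>` rectangle, stroke `#ff0000` → engrave (S305, F2951). Machine vertices: (18.9609,131.1859) → (41.3325,131.1859) → (41.3325,5.7515) → (18.9609,5.7515) → (18.9609,131.1859). Closed: final G1 returns to the first vertex.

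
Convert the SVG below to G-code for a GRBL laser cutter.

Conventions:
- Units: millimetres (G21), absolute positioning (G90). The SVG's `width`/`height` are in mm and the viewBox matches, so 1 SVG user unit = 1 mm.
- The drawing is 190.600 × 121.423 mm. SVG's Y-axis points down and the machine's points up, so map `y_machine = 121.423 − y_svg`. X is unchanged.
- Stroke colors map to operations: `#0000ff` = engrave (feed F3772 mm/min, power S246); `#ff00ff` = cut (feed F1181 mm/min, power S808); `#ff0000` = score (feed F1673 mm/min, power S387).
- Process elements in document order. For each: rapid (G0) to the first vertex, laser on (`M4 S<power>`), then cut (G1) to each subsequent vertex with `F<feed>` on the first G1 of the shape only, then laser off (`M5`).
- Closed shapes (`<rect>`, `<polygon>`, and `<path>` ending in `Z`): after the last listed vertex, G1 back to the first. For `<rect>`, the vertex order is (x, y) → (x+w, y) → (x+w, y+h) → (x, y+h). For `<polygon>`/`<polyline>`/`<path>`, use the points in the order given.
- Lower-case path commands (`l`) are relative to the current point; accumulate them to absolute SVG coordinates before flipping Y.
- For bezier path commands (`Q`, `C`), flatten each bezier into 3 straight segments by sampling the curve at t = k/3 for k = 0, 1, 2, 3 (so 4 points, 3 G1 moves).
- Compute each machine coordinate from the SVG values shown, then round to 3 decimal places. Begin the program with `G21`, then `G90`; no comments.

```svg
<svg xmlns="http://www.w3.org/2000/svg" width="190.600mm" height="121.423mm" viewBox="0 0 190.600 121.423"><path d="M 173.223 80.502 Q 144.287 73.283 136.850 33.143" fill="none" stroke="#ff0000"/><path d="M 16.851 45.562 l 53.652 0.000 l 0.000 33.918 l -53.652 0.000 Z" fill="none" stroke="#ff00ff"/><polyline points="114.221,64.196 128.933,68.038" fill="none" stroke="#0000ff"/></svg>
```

1 u = 1 mm; y_m = 121.423 − y.

[1] `<path>` quadratic bezier, #ff0000→score S387 F1673: (173.223,40.921) → (156.321,49.392) → (144.197,65.178) → (136.850,88.280)

[2] `<path>` rectangle, #ff00ff→cut S808 F1181: (16.851,75.861) → (70.503,75.861) → (70.503,41.943) → (16.851,41.943) → (16.851,75.861) (closed)

[3] `<polyline>` line segment, #0000ff→engrave S246 F3772: (114.221,57.227) → (128.933,53.385)

G21
G90
G0 X173.223 Y40.921
M4 S387
G1 X156.321 Y49.392 F1673
G1 X144.197 Y65.178
G1 X136.850 Y88.280
M5
G0 X16.851 Y75.861
M4 S808
G1 X70.503 Y75.861 F1181
G1 X70.503 Y41.943
G1 X16.851 Y41.943
G1 X16.851 Y75.861
M5
G0 X114.221 Y57.227
M4 S246
G1 X128.933 Y53.385 F3772
M5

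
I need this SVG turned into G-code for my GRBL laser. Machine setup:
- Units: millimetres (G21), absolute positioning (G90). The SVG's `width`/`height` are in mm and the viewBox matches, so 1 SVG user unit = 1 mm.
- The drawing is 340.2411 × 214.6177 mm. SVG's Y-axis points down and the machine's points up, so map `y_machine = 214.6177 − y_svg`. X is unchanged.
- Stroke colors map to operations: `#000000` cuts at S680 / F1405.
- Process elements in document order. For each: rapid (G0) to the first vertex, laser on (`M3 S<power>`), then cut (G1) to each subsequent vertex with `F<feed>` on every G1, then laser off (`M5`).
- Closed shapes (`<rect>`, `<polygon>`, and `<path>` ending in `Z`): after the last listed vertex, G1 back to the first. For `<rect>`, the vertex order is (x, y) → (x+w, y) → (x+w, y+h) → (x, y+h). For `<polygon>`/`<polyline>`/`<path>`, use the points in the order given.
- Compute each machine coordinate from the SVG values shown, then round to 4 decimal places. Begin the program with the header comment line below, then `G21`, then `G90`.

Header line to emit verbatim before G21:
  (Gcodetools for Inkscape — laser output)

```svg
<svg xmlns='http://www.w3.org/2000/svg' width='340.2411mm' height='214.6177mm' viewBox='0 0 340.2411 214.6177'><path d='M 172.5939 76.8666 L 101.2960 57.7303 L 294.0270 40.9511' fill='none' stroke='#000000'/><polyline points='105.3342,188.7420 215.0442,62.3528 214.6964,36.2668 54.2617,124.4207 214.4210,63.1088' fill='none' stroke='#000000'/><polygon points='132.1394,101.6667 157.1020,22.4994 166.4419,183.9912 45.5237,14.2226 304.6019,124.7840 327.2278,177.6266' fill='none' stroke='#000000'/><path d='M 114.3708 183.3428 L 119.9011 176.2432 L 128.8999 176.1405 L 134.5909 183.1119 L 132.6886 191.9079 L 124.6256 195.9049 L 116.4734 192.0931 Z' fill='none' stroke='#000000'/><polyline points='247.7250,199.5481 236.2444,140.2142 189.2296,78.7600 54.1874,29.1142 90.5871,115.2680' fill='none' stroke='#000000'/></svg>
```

(Gcodetools for Inkscape — laser output)
G21
G90
G0 X172.5939 Y137.7511
M3 S680
G1 X101.2960 Y156.8874 F1405
G1 X294.0270 Y173.6666 F1405
M5
G0 X105.3342 Y25.8757
M3 S680
G1 X215.0442 Y152.2649 F1405
G1 X214.6964 Y178.3509 F1405
G1 X54.2617 Y90.1970 F1405
G1 X214.4210 Y151.5089 F1405
M5
G0 X132.1394 Y112.9510
M3 S680
G1 X157.1020 Y192.1183 F1405
G1 X166.4419 Y30.6265 F1405
G1 X45.5237 Y200.3951 F1405
G1 X304.6019 Y89.8337 F1405
G1 X327.2278 Y36.9911 F1405
G1 X132.1394 Y112.9510 F1405
M5
G0 X114.3708 Y31.2749
M3 S680
G1 X119.9011 Y38.3745 F1405
G1 X128.8999 Y38.4772 F1405
G1 X134.5909 Y31.5058 F1405
G1 X132.6886 Y22.7098 F1405
G1 X124.6256 Y18.7128 F1405
G1 X116.4734 Y22.5246 F1405
G1 X114.3708 Y31.2749 F1405
M5
G0 X247.7250 Y15.0696
M3 S680
G1 X236.2444 Y74.4035 F1405
G1 X189.2296 Y135.8577 F1405
G1 X54.1874 Y185.5035 F1405
G1 X90.5871 Y99.3497 F1405
M5

1 u = 1 mm; y_m = 214.6177 − y.

[1] `<path>` open polyline, #000000→cut S680 F1405: (172.5939,137.7511) → (101.2960,156.8874) → (294.0270,173.6666)

[2] `<polyline>` open polyline, #000000→cut S680 F1405: (105.3342,25.8757) → (215.0442,152.2649) → (214.6964,178.3509) → (54.2617,90.1970) → (214.4210,151.5089)

[3] `<polygon>` closed polygon, #000000→cut S680 F1405: (132.1394,112.9510) → (157.1020,192.1183) → (166.4419,30.6265) → (45.5237,200.3951) → (304.6019,89.8337) → (327.2278,36.9911) → (132.1394,112.9510) (closed)

[4] `<path>` regular polygon, #000000→cut S680 F1405: (114.3708,31.2749) → (119.9011,38.3745) → (128.8999,38.4772) → (134.5909,31.5058) → (132.6886,22.7098) → (124.6256,18.7128) → (116.4734,22.5246) → (114.3708,31.2749) (closed)

[5] `<polyline>` open polyline, #000000→cut S680 F1405: (247.7250,15.0696) → (236.2444,74.4035) → (189.2296,135.8577) → (54.1874,185.5035) → (90.5871,99.3497)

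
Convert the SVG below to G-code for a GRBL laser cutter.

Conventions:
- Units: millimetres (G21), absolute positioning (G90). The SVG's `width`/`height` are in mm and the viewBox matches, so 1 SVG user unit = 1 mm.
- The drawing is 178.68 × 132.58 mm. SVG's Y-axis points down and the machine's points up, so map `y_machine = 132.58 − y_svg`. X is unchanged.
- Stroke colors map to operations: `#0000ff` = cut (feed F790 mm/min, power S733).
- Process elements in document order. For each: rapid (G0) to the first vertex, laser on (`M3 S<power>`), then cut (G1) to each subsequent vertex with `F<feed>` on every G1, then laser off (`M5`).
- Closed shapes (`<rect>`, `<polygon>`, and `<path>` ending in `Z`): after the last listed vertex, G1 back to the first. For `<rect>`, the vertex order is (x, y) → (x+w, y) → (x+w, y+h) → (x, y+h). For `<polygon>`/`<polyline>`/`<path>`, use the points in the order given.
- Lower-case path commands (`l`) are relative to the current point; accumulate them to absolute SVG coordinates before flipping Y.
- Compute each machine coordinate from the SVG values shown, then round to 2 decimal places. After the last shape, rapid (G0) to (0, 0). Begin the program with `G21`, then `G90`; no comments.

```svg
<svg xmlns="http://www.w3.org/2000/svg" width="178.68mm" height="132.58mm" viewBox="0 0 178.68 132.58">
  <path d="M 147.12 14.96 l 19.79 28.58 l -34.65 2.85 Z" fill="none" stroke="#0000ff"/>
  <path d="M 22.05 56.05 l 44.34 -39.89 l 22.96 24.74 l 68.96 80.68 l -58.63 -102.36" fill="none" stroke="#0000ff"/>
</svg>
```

viewBox `0 0 178.68 132.58` with mm width/height → 1 unit = 1 mm. Flip: y_m = 132.58 − y_svg.

**Shape 1** — `<path>` regular polygon, stroke `#0000ff` → cut (S733, F790). Machine vertices: (147.12,117.62) → (166.91,89.04) → (132.26,86.19) → (147.12,117.62). Closed: final G1 returns to the first vertex.

**Shape 2** — `<path>` open polyline, stroke `#0000ff` → cut (S733, F790). Machine vertices: (22.05,76.53) → (66.39,116.42) → (89.35,91.68) → (158.31,11.00) → (99.68,113.36). Open path.

G21
G90
G0 X147.12 Y117.62
M3 S733
G1 X166.91 Y89.04 F790
G1 X132.26 Y86.19 F790
G1 X147.12 Y117.62 F790
M5
G0 X22.05 Y76.53
M3 S733
G1 X66.39 Y116.42 F790
G1 X89.35 Y91.68 F790
G1 X158.31 Y11.00 F790
G1 X99.68 Y113.36 F790
M5
G0 X0.00 Y0.00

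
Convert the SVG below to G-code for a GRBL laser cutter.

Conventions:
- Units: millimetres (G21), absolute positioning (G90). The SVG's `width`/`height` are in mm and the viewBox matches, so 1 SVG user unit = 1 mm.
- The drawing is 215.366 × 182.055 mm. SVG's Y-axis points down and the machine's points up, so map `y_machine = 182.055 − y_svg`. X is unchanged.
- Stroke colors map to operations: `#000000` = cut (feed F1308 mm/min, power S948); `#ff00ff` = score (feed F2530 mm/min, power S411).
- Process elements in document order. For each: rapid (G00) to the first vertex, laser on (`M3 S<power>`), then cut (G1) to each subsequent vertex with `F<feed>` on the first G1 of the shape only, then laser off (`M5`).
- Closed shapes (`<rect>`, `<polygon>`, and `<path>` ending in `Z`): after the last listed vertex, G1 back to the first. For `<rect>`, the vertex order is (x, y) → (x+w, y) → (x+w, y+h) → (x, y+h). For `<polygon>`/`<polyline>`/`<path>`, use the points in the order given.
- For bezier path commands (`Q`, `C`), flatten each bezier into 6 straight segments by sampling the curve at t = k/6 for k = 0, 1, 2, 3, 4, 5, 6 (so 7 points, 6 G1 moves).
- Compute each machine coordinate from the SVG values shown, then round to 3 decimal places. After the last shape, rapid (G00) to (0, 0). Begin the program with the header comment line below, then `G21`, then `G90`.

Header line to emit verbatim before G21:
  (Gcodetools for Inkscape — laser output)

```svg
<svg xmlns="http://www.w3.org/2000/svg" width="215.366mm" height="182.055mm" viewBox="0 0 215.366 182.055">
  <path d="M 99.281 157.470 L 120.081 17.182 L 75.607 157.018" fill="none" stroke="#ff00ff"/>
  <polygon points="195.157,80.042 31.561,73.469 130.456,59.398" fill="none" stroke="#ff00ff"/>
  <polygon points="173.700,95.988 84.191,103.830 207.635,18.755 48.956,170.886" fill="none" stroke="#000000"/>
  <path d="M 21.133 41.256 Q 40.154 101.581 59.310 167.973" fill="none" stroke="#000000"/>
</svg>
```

Since the viewBox matches the mm dimensions, user units are millimetres directly. The only transform is the Y-flip y_m = 182.055 − y_svg.

Shape 1 is a open polyline drawn with `<path>`. Its stroke #ff00ff means score at S411, F2530. After flipping Y the toolpath is (99.281,24.585) → (120.081,164.873) → (75.607,25.037).

Shape 2 is a closed polygon drawn with `<polygon>`. Its stroke #ff00ff means score at S411, F2530. After flipping Y the toolpath is (195.157,102.013) → (31.561,108.586) → (130.456,122.657) → (195.157,102.013), returning to the start.

Shape 3 is a closed polygon drawn with `<polygon>`. Its stroke #000000 means cut at S948, F1308. After flipping Y the toolpath is (173.700,86.067) → (84.191,78.225) → (207.635,163.300) → (48.956,11.169) → (173.700,86.067), returning to the start.

Shape 4 is a quadratic bezier drawn with `<path>`. Its stroke #000000 means cut at S948, F1308. After flipping Y the toolpath is (21.133,140.799) → (27.477,120.522) → (33.829,99.908) → (40.188,78.957) → (46.554,57.669) → (52.928,36.044) → (59.310,14.082).

(Gcodetools for Inkscape — laser output)
G21
G90
G00 X99.281 Y24.585
M3 S411
G1 X120.081 Y164.873 F2530
G1 X75.607 Y25.037
M5
G00 X195.157 Y102.013
M3 S411
G1 X31.561 Y108.586 F2530
G1 X130.456 Y122.657
G1 X195.157 Y102.013
M5
G00 X173.700 Y86.067
M3 S948
G1 X84.191 Y78.225 F1308
G1 X207.635 Y163.300
G1 X48.956 Y11.169
G1 X173.700 Y86.067
M5
G00 X21.133 Y140.799
M3 S948
G1 X27.477 Y120.522 F1308
G1 X33.829 Y99.908
G1 X40.188 Y78.957
G1 X46.554 Y57.669
G1 X52.928 Y36.044
G1 X59.310 Y14.082
M5
G00 X0.000 Y0.000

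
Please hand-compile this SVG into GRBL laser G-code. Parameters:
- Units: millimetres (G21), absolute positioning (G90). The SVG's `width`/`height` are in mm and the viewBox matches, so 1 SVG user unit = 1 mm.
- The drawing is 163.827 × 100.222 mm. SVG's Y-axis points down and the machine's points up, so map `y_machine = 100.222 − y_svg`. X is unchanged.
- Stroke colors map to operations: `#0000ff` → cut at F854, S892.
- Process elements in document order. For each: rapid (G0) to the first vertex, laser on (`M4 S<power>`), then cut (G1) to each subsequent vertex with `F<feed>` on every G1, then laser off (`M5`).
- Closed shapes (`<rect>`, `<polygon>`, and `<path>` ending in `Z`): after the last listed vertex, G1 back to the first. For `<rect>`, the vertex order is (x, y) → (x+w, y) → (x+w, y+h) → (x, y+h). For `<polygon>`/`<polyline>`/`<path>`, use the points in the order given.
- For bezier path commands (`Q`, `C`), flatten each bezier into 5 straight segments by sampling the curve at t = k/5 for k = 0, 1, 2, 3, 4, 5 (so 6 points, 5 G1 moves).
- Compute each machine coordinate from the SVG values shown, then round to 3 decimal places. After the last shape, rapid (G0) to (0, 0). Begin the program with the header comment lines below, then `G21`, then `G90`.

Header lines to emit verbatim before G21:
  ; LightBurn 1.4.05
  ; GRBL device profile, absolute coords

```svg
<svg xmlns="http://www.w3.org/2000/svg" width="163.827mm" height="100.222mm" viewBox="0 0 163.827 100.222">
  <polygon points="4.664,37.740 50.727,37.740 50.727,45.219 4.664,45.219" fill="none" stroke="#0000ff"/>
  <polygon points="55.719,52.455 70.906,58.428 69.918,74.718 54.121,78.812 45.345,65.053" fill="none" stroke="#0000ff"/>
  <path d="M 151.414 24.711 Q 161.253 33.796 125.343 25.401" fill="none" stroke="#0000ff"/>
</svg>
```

; LightBurn 1.4.05
; GRBL device profile, absolute coords
G21
G90
G0 X4.664 Y62.482
M4 S892
G1 X50.727 Y62.482 F854
G1 X50.727 Y55.003 F854
G1 X4.664 Y55.003 F854
G1 X4.664 Y62.482 F854
M5
G0 X55.719 Y47.767
M4 S892
G1 X70.906 Y41.794 F854
G1 X69.918 Y25.504 F854
G1 X54.121 Y21.410 F854
G1 X45.345 Y35.169 F854
G1 X55.719 Y47.767 F854
M5
G0 X151.414 Y75.511
M4 S892
G1 X153.520 Y72.576 F854
G1 X151.965 Y71.040 F854
G1 X146.751 Y70.902 F854
G1 X137.877 Y72.162 F854
G1 X125.343 Y74.821 F854
M5
G0 X0.000 Y0.000

Since the viewBox matches the mm dimensions, user units are millimetres directly. The only transform is the Y-flip y_m = 100.222 − y_svg.

Shape 1 is a rectangle drawn with `<polygon>`. Its stroke #0000ff means cut at S892, F854. After flipping Y the toolpath is (4.664,62.482) → (50.727,62.482) → (50.727,55.003) → (4.664,55.003) → (4.664,62.482), returning to the start.

Shape 2 is a regular polygon drawn with `<polygon>`. Its stroke #0000ff means cut at S892, F854. After flipping Y the toolpath is (55.719,47.767) → (70.906,41.794) → (69.918,25.504) → (54.121,21.410) → (45.345,35.169) → (55.719,47.767), returning to the start.

Shape 3 is a quadratic bezier drawn with `<path>`. Its stroke #0000ff means cut at S892, F854. After flipping Y the toolpath is (151.414,75.511) → (153.520,72.576) → (151.965,71.040) → (146.751,70.902) → (137.877,72.162) → (125.343,74.821).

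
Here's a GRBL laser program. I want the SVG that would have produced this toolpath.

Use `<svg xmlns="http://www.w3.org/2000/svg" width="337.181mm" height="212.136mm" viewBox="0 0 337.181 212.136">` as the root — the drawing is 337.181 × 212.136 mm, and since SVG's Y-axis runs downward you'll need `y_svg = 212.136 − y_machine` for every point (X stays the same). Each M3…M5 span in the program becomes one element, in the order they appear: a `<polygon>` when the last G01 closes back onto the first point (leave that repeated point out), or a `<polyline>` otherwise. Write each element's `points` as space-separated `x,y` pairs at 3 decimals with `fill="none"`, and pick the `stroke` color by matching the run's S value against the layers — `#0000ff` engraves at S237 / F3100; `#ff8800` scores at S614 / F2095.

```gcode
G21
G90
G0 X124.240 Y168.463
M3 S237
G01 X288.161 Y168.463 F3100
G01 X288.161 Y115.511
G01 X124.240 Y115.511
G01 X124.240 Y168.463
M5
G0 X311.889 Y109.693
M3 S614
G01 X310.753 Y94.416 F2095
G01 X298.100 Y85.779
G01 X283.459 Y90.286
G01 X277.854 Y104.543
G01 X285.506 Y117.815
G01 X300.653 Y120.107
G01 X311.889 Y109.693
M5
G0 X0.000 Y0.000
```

<svg xmlns="http://www.w3.org/2000/svg" width="337.181mm" height="212.136mm" viewBox="0 0 337.181 212.136">
  <polygon points="124.240,43.673 288.161,43.673 288.161,96.625 124.240,96.625" fill="none" stroke="#0000ff"/>
  <polygon points="311.889,102.443 310.753,117.720 298.100,126.357 283.459,121.850 277.854,107.593 285.506,94.321 300.653,92.029" fill="none" stroke="#ff8800"/>
</svg>

y_svg = 212.136 − y_m.

[1] S237→`#0000ff` (engrave); closed run; points: 124.240,43.673 288.161,43.673 288.161,96.625 124.240,96.625

[2] S614→`#ff8800` (score); closed run; points: 311.889,102.443 310.753,117.720 298.100,126.357 283.459,121.850 277.854,107.593 285.506,94.321 300.653,92.029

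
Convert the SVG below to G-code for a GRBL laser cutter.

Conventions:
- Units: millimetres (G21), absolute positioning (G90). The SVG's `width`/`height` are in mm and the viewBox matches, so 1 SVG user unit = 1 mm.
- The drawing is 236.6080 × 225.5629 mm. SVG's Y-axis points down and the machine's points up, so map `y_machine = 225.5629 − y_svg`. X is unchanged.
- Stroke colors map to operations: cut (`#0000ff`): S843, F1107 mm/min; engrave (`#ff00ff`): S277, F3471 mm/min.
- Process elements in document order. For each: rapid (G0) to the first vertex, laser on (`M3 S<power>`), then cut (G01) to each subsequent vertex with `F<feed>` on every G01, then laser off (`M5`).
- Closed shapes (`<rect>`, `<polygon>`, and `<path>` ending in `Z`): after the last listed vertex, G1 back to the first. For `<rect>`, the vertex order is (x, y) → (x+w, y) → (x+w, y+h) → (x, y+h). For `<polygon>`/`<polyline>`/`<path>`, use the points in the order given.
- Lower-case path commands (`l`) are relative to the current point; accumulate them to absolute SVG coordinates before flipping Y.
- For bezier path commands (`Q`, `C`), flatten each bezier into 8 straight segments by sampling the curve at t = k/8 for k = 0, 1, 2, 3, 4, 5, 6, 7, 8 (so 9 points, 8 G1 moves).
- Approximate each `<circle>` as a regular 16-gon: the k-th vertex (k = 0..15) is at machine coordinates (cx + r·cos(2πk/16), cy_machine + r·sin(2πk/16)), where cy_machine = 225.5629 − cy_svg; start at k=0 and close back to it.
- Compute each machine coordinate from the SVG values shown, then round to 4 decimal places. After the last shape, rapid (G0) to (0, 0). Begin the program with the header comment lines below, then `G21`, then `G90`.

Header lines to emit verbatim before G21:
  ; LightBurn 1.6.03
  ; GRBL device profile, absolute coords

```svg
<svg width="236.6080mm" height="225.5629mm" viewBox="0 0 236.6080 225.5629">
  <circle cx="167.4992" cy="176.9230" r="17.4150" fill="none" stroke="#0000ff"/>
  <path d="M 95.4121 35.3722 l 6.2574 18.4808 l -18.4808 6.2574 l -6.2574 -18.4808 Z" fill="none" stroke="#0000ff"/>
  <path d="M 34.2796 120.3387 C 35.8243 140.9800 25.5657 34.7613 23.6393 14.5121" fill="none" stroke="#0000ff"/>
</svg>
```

Since the viewBox matches the mm dimensions, user units are millimetres directly. The only transform is the Y-flip y_m = 225.5629 − y_svg.

Shape 1 is a circle drawn with `<circle>`. Its stroke #0000ff means cut at S843, F1107. After flipping Y the toolpath is (184.9142,48.6399) → (183.5886,55.3043) → (179.8135,60.9542) → (174.1636,64.7293) → (167.4992,66.0549) → (160.8348,64.7293) → (155.1849,60.9542) → (151.4098,55.3043) → (150.0842,48.6399) → (151.4098,41.9755) → (155.1849,36.3256) → (160.8348,32.5505) → (167.4992,31.2249) → (174.1636,32.5505) → (179.8135,36.3256) → (183.5886,41.9755) → (184.9142,48.6399), returning to the start.

Shape 2 is a regular polygon drawn with `<path>`. Its stroke #0000ff means cut at S843, F1107. After flipping Y the toolpath is (95.4121,190.1907) → (101.6695,171.7099) → (83.1887,165.4525) → (76.9313,183.9333) → (95.4121,190.1907), returning to the start.

Shape 3 is a cubic bezier drawn with `<path>`. Its stroke #0000ff means cut at S843, F1107. After flipping Y the toolpath is (34.2796,105.2242) → (34.3449,103.0146) → (33.5396,110.2040) → (32.0997,124.2984) → (30.2611,142.8036) → (28.2598,163.2255) → (26.3318,183.0701) → (24.7129,199.8432) → (23.6393,211.0508).

; LightBurn 1.6.03
; GRBL device profile, absolute coords
G21
G90
G0 X184.9142 Y48.6399
M3 S843
G01 X183.5886 Y55.3043 F1107
G01 X179.8135 Y60.9542 F1107
G01 X174.1636 Y64.7293 F1107
G01 X167.4992 Y66.0549 F1107
G01 X160.8348 Y64.7293 F1107
G01 X155.1849 Y60.9542 F1107
G01 X151.4098 Y55.3043 F1107
G01 X150.0842 Y48.6399 F1107
G01 X151.4098 Y41.9755 F1107
G01 X155.1849 Y36.3256 F1107
G01 X160.8348 Y32.5505 F1107
G01 X167.4992 Y31.2249 F1107
G01 X174.1636 Y32.5505 F1107
G01 X179.8135 Y36.3256 F1107
G01 X183.5886 Y41.9755 F1107
G01 X184.9142 Y48.6399 F1107
M5
G0 X95.4121 Y190.1907
M3 S843
G01 X101.6695 Y171.7099 F1107
G01 X83.1887 Y165.4525 F1107
G01 X76.9313 Y183.9333 F1107
G01 X95.4121 Y190.1907 F1107
M5
G0 X34.2796 Y105.2242
M3 S843
G01 X34.3449 Y103.0146 F1107
G01 X33.5396 Y110.2040 F1107
G01 X32.0997 Y124.2984 F1107
G01 X30.2611 Y142.8036 F1107
G01 X28.2598 Y163.2255 F1107
G01 X26.3318 Y183.0701 F1107
G01 X24.7129 Y199.8432 F1107
G01 X23.6393 Y211.0508 F1107
M5
G0 X0.0000 Y0.0000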